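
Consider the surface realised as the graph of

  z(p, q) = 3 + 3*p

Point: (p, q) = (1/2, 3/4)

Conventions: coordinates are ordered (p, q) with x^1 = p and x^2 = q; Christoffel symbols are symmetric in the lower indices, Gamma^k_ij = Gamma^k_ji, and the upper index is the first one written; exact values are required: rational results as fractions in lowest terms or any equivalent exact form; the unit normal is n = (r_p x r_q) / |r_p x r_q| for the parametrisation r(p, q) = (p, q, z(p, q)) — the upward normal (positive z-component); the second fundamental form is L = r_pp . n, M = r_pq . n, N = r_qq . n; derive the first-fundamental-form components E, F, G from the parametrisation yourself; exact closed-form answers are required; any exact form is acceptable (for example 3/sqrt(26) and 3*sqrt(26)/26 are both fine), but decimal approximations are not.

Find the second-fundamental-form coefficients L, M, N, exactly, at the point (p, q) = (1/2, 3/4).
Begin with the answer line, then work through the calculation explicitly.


Answer: L = 0, M = 0, N = 0

z_p = 3, z_q = 0, z_pp = 0, z_pq = 0, z_qq = 0
E = 10, F = 0, G = 1; answer radicand W^2 = 10
unnormalised second-form numerators: l = 0, m = 0, n = 0; L = l/sqrt(10), and similarly M = m/sqrt(W^2), N = n/sqrt(W^2)


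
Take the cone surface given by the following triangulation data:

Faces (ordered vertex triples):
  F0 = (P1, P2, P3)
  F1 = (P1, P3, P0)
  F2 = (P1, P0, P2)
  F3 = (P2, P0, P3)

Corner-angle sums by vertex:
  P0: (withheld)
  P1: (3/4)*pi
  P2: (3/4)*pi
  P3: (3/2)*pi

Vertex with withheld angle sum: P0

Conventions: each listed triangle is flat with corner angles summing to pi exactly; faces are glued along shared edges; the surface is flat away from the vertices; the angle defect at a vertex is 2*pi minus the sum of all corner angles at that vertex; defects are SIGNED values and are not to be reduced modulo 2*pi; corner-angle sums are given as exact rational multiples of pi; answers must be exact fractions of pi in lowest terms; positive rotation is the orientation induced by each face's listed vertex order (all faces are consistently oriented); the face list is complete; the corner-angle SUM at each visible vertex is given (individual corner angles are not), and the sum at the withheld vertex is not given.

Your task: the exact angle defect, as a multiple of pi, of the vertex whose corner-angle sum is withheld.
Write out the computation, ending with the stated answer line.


V = 4, E = 6, F = 4; chi = V - E + F = 2
Gauss-Bonnet: total defect = 2*pi*chi = 4*pi; visible defects sum to 3*pi

Answer: defect(P0) = pi


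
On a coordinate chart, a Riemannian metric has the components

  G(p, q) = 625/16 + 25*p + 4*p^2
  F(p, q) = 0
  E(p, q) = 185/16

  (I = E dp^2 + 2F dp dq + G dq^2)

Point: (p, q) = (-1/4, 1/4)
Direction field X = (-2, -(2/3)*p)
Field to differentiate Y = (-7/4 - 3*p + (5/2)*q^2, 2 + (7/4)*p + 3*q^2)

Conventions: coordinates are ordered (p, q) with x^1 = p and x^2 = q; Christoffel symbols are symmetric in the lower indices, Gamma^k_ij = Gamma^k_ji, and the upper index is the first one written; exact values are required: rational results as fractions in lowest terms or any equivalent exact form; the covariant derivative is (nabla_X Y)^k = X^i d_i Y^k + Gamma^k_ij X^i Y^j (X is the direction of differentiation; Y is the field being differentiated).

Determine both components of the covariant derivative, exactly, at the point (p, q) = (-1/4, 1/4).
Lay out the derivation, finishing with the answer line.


E = 185/16, F = 0, G = 529/16 at the point
E_p = 0, E_q = 0, F_p = 0, F_q = 0, G_p = 23, G_q = 0
EG - F^2 = 97865/256;  g^inv = (256/97865) * [[529/16, 0], [0, 185/16]]
first-kind symbols [ij,l] = (1/2)(d_i g_jl + d_j g_il - d_l g_ij): [pp,p] = E_p/2 = 0, [pp,q] = F_p - E_q/2 = 0, [pq,p] = E_q/2 = 0, [pq,q] = G_p/2 = 23/2, [qq,p] = F_q - G_p/2 = -23/2, [qq,q] = G_q/2 = 0
Gamma^p_ij = (G*[ij,p] - F*[ij,q])/(EG - F^2), Gamma^q_ij = (E*[ij,q] - F*[ij,p])/(EG - F^2)
Gamma_ppp = 0, Gamma_ppq = 0, Gamma_pqq = -184/185, Gamma_qpp = 0, Gamma_qpq = 8/23, Gamma_qqq = 0
X = (-2, 1/6), Y = (-27/32, 7/4) at the point

Answer: (nabla_X Y)^p = 8759/1480, (nabla_X Y)^q = -831/184


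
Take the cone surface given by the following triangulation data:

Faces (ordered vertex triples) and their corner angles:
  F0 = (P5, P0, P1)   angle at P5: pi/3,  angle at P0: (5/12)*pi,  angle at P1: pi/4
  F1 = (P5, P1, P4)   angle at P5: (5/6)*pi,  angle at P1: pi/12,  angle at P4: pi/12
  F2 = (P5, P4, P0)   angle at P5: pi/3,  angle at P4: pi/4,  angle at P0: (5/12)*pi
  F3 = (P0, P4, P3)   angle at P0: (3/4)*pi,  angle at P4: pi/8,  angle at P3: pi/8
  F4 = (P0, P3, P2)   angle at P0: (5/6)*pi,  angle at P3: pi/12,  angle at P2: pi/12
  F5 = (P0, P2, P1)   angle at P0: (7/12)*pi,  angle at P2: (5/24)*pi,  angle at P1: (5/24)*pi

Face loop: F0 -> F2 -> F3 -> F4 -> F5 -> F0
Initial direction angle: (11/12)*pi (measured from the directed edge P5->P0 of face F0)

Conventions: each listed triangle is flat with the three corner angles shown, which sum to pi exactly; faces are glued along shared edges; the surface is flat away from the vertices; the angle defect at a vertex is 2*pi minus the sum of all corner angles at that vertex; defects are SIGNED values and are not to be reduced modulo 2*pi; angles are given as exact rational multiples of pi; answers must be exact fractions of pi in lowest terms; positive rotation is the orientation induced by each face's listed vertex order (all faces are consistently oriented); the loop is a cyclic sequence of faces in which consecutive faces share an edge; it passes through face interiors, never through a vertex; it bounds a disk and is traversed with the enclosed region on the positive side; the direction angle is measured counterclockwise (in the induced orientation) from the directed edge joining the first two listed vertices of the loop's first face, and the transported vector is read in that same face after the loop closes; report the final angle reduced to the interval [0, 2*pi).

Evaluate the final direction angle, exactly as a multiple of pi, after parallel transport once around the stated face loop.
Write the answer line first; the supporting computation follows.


Answer: final direction angle = (23/12)*pi

enclosed vertex P0: corner angles sum to 3*pi, defect = 2*pi - 3*pi = -pi
summing the enclosed defects onto the initial angle, mod 2*pi in the induced orientation:
final angle = (11/12)*pi - pi = (23/12)*pi (mod 2*pi)


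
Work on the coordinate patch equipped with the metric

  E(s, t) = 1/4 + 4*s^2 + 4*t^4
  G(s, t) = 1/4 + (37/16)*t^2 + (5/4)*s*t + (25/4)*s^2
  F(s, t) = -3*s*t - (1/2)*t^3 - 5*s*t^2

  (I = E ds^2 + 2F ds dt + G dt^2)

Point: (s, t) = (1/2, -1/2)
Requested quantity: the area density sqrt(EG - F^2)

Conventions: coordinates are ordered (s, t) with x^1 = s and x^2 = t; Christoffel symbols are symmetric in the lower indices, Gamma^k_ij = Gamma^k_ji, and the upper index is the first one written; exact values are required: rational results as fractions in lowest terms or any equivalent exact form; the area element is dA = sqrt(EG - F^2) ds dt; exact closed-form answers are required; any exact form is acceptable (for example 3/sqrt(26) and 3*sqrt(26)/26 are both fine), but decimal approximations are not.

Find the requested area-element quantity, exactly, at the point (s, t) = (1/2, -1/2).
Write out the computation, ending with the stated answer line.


E = 3/2, F = 3/16, G = 133/64; EG - F^2 = 789/256

Answer: sqrt(EG - F^2) = sqrt(789)/16


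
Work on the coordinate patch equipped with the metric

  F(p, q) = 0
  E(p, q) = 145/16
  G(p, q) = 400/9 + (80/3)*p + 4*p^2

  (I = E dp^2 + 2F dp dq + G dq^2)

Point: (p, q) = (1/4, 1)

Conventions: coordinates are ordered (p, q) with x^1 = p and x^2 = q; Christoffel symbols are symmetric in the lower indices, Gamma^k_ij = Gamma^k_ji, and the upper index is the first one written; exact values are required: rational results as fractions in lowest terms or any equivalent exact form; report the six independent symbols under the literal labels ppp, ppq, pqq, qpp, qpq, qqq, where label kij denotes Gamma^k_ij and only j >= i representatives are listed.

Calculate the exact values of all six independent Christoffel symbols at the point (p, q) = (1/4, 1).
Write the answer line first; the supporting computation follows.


Answer: Gamma_ppp = 0, Gamma_ppq = 0, Gamma_pqq = -688/435, Gamma_qpp = 0, Gamma_qpq = 12/43, Gamma_qqq = 0

E = 145/16, F = 0, G = 1849/36 at the point
E_p = 0, E_q = 0, F_p = 0, F_q = 0, G_p = 86/3, G_q = 0
EG - F^2 = 268105/576;  g^inv = (576/268105) * [[1849/36, 0], [0, 145/16]]
first-kind symbols [ij,l] = (1/2)(d_i g_jl + d_j g_il - d_l g_ij): [pp,p] = E_p/2 = 0, [pp,q] = F_p - E_q/2 = 0, [pq,p] = E_q/2 = 0, [pq,q] = G_p/2 = 43/3, [qq,p] = F_q - G_p/2 = -43/3, [qq,q] = G_q/2 = 0
Gamma^p_ij = (G*[ij,p] - F*[ij,q])/(EG - F^2), Gamma^q_ij = (E*[ij,q] - F*[ij,p])/(EG - F^2)


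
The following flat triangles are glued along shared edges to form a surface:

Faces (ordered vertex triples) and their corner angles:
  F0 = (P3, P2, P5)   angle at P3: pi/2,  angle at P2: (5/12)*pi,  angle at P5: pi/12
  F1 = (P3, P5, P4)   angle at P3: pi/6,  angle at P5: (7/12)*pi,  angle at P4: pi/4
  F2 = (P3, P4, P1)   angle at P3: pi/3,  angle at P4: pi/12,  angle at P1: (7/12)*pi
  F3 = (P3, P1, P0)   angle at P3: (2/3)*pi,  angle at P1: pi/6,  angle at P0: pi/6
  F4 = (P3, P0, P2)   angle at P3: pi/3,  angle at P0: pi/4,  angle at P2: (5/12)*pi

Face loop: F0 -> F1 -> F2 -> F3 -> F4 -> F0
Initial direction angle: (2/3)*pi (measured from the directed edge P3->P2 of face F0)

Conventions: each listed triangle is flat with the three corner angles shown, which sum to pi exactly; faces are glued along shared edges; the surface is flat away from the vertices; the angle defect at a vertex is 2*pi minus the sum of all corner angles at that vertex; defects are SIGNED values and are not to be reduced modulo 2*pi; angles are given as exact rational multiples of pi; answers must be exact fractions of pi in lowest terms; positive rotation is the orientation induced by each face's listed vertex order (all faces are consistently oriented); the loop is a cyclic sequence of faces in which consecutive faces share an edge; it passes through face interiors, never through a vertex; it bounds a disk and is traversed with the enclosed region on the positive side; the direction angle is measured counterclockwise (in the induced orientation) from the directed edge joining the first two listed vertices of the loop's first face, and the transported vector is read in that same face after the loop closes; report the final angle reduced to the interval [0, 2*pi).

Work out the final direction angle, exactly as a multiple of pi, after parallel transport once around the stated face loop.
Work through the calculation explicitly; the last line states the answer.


enclosed vertex P3: corner angles sum to 2*pi, defect = 2*pi - 2*pi = 0
the rotation equals the total enclosed defect, so the final angle is initial + defects (mod 2*pi)
final angle = (2/3)*pi + 0 = (2/3)*pi (mod 2*pi)

Answer: final direction angle = (2/3)*pi


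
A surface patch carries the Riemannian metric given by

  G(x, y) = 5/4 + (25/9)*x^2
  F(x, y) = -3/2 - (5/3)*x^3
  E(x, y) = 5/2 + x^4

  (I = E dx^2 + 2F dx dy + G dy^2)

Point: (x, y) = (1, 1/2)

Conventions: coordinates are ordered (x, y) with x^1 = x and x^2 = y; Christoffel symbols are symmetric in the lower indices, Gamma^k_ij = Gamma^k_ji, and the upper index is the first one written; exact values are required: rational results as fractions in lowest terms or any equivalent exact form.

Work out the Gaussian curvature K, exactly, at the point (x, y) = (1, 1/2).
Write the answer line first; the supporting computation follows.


Answer: K = -30600/85849

E = 7/2, F = -19/6, G = 145/36, EG - F^2 = 293/72 at the point
E_x = 4, E_y = 0, F_x = -5, F_y = 0, G_x = 50/9, G_y = 0
E_yy = 0, F_xy = 0, G_xx = 50/9
Using the Brioschi determinant formula for K from the metric derivatives:
M1 = [[-E_yy/2 + F_xy - G_xx/2, E_x/2, F_x - E_y/2], [F_y - G_x/2, E, F], [G_y/2, F, G]] = [[-25/9, 2, -5], [-25/9, 7/2, -19/6], [0, -19/6, 145/36]]; det M1 = -21325/648
M2 = [[0, E_y/2, G_x/2], [E_y/2, E, F], [G_x/2, F, G]] = [[0, 0, 25/9], [0, 7/2, -19/6], [25/9, -19/6, 145/36]]; det M2 = -4375/162
det M1 - det M2 = -425/72; K = -425/72 / (293/72)^2 = -30600/85849


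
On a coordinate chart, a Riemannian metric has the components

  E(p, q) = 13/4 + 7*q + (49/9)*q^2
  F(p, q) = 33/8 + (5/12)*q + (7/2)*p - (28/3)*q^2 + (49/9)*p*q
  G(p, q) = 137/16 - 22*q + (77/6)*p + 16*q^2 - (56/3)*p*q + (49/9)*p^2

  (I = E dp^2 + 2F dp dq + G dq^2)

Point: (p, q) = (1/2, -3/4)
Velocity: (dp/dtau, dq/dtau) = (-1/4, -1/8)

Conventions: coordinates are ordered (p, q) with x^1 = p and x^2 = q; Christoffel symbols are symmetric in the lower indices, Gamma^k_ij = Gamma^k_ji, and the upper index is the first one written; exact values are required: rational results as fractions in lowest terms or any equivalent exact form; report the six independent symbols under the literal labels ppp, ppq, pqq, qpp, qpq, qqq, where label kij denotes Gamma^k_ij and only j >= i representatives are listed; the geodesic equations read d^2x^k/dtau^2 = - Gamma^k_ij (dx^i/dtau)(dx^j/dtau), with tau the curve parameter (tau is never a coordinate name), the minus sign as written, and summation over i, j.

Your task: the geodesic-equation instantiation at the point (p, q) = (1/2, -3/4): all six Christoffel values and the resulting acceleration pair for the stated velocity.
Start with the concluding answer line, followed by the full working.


Answer: Gamma_ppp = 0, Gamma_ppq = -6/503, Gamma_pqq = 72/3521, Gamma_qpp = 0, Gamma_qpq = 166/503, Gamma_qqq = -1992/3521; accelerations (d^2p/dtau^2, d^2q/dtau^2) = (3/7042, -83/7042)

E = 17/16, F = -83/48, G = 7033/144 at the point
E_p = 0, E_q = -7/6, F_p = -7/12, F_q = 617/36, G_p = 581/18, G_q = -166/3
EG - F^2 = 3521/72;  g^inv = (72/3521) * [[7033/144, 83/48], [83/48, 17/16]]
first-kind symbols [ij,l] = (1/2)(d_i g_jl + d_j g_il - d_l g_ij): [pp,p] = E_p/2 = 0, [pp,q] = F_p - E_q/2 = 0, [pq,p] = E_q/2 = -7/12, [pq,q] = G_p/2 = 581/36, [qq,p] = F_q - G_p/2 = 1, [qq,q] = G_q/2 = -83/3
Gamma^p_ij = (G*[ij,p] - F*[ij,q])/(EG - F^2), Gamma^q_ij = (E*[ij,q] - F*[ij,p])/(EG - F^2)
Gamma_ppp = 0, Gamma_ppq = -6/503, Gamma_pqq = 72/3521, Gamma_qpp = 0, Gamma_qpq = 166/503, Gamma_qqq = -1992/3521
d^2p/dtau^2 = -(Gamma_ppp*(-1/4)^2 + 2*Gamma_ppq*(-1/4)*(-1/8) + Gamma_pqq*(-1/8)^2) = 3/7042
d^2q/dtau^2 = -(Gamma_qpp*(-1/4)^2 + 2*Gamma_qpq*(-1/4)*(-1/8) + Gamma_qqq*(-1/8)^2) = -83/7042


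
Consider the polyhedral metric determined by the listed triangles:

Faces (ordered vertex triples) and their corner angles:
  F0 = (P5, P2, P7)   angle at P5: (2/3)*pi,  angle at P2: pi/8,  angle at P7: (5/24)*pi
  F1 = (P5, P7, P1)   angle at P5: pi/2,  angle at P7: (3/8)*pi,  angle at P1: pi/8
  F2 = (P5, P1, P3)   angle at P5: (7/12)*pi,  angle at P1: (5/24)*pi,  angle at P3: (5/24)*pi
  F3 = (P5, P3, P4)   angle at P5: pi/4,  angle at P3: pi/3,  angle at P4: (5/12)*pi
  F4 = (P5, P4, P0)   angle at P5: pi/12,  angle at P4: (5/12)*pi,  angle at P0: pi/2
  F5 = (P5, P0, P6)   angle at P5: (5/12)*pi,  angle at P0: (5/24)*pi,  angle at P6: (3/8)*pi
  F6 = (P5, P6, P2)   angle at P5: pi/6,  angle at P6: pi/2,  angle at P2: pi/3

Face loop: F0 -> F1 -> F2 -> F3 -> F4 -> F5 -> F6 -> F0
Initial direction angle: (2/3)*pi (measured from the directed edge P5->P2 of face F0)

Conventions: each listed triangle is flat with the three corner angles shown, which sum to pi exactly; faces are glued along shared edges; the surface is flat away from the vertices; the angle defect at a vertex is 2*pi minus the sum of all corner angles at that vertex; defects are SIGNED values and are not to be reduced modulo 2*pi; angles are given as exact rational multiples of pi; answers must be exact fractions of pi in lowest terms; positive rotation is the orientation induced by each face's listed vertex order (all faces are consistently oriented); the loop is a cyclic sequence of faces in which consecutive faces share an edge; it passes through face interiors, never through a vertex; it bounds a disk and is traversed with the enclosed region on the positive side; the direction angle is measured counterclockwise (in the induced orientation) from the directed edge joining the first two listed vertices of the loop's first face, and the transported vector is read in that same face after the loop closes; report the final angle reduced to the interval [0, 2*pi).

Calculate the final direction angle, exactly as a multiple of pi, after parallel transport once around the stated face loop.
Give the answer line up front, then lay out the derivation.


Answer: final direction angle = 0

enclosed vertex P5: corner angles sum to (8/3)*pi, defect = 2*pi - (8/3)*pi = (-2/3)*pi
final direction = starting direction + enclosed defect total, reduced mod 2*pi (induced orientation)
final angle = (2/3)*pi - (2/3)*pi = 0 (mod 2*pi)


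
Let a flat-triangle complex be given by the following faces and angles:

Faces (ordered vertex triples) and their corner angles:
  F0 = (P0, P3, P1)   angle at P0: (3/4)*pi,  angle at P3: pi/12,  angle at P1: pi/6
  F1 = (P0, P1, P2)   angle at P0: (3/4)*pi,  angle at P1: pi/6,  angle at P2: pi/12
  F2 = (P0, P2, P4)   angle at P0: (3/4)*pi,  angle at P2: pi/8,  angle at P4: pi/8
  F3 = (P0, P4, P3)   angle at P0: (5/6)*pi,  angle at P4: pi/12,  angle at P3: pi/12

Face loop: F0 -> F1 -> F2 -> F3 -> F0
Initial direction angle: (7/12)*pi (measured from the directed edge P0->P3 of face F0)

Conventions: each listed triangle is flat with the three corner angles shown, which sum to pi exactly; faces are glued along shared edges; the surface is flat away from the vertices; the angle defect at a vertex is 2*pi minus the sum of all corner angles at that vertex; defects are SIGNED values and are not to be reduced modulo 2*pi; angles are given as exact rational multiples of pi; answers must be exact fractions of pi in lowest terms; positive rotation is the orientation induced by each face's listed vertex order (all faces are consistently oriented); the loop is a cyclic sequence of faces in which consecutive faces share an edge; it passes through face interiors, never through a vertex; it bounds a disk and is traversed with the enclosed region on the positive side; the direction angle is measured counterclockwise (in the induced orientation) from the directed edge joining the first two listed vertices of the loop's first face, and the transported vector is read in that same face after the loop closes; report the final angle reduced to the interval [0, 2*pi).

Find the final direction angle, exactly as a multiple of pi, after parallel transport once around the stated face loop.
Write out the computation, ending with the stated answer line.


enclosed vertex P0: corner angles sum to (37/12)*pi, defect = 2*pi - (37/12)*pi = (-13/12)*pi
final direction = starting direction + enclosed defect total, reduced mod 2*pi (induced orientation)
final angle = (7/12)*pi - (13/12)*pi = (3/2)*pi (mod 2*pi)

Answer: final direction angle = (3/2)*pi


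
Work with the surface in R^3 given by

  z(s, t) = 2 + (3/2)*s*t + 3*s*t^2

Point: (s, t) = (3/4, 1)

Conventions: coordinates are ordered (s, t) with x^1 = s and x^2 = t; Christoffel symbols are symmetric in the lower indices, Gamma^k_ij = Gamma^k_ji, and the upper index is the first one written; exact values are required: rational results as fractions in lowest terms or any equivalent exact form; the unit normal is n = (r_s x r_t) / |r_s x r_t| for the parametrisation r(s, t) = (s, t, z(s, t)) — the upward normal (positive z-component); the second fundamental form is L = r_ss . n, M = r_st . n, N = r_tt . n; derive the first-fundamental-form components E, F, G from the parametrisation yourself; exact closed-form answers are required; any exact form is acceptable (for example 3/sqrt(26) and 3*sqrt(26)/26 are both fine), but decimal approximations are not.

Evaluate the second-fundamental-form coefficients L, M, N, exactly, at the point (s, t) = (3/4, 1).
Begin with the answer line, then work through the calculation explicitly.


Answer: L = 0, M = 12*sqrt(3385)/677, N = 36*sqrt(3385)/3385

z_s = 9/2, z_t = 45/8, z_ss = 0, z_st = 15/2, z_tt = 9/2
E = 85/4, F = 405/16, G = 2089/64; answer radicand W^2 = 3385/64
unnormalised second-form numerators: l = 0, m = 15/2, n = 9/2; L = l/sqrt(3385/64), and similarly M = m/sqrt(W^2), N = n/sqrt(W^2)


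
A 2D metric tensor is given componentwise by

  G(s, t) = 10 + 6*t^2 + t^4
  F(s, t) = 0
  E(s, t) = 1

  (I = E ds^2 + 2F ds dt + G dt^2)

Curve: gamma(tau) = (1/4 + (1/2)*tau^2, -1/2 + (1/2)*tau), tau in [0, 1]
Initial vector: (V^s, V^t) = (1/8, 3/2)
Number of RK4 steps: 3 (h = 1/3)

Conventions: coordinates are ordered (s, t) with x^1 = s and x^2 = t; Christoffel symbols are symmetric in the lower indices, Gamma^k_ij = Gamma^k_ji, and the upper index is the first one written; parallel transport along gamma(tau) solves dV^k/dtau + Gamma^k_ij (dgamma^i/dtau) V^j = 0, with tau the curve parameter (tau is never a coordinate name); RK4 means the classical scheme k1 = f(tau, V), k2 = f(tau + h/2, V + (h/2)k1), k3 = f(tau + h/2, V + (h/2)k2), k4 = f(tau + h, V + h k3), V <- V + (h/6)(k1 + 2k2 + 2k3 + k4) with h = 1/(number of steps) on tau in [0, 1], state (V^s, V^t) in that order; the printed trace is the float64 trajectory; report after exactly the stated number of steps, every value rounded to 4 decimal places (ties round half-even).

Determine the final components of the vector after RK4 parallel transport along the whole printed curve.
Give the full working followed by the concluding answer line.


gamma'(tau) = (tau, 1/2); f(tau, V)^k = -Gamma^k_ij(gamma(tau)) gamma'^i(tau) V^j; h = 1/3; intermediate values shown to 6 dp
curve data and Christoffel symbols at the stage parameters:
  tau = 0.000000: gamma = (0.250000, -0.500000), gamma' = (0.000000, 0.500000); Gamma_sss = 0.000000, Gamma_sst = 0.000000, Gamma_stt = 0.000000, Gamma_tss = 0.000000, Gamma_tst = 0.000000, Gamma_ttt = -0.281081
  tau = 0.166667: gamma = (0.263889, -0.416667), gamma' = (0.166667, 0.500000); Gamma_sss = 0.000000, Gamma_sst = 0.000000, Gamma_stt = 0.000000, Gamma_tss = 0.000000, Gamma_tst = 0.000000, Gamma_ttt = -0.238866
  tau = 0.333333: gamma = (0.305556, -0.333333), gamma' = (0.333333, 0.500000); Gamma_sss = 0.000000, Gamma_sst = 0.000000, Gamma_stt = 0.000000, Gamma_tss = 0.000000, Gamma_tst = 0.000000, Gamma_ttt = -0.194220
  tau = 0.500000: gamma = (0.375000, -0.250000), gamma' = (0.500000, 0.500000); Gamma_sss = 0.000000, Gamma_sst = 0.000000, Gamma_stt = 0.000000, Gamma_tss = 0.000000, Gamma_tst = 0.000000, Gamma_ttt = -0.147535
  tau = 0.666667: gamma = (0.472222, -0.166667), gamma' = (0.666667, 0.500000); Gamma_sss = 0.000000, Gamma_sst = 0.000000, Gamma_stt = 0.000000, Gamma_tss = 0.000000, Gamma_tst = 0.000000, Gamma_ttt = -0.099264
  tau = 0.833333: gamma = (0.597222, -0.083333), gamma' = (0.833333, 0.500000); Gamma_sss = 0.000000, Gamma_sst = 0.000000, Gamma_stt = 0.000000, Gamma_tss = 0.000000, Gamma_tst = 0.000000, Gamma_ttt = -0.049908
  tau = 1.000000: gamma = (0.750000, 0.000000), gamma' = (1.000000, 0.500000); Gamma_sss = 0.000000, Gamma_sst = 0.000000, Gamma_stt = 0.000000, Gamma_tss = 0.000000, Gamma_tst = 0.000000, Gamma_ttt = 0.000000
step 0: V^s = 0.1250, V^t = 1.5000
step 1: k1 = (0.000000, 0.210811), k2 = (0.000000, 0.183346), k3 = (0.000000, 0.182799), k4 = (0.000000, 0.151582); V <- V + (h/6)(k1 + 2k2 + 2k3 + k4): V^s = 0.1250, V^t = 1.5608
step 2: k1 = (0.000000, 0.151571), k2 = (0.000000, 0.117001), k3 = (0.000000, 0.116576), k4 = (0.000000, 0.079395); V <- V + (h/6)(k1 + 2k2 + 2k3 + k4): V^s = 0.1250, V^t = 1.5996
step 3: k1 = (0.000000, 0.079391), k2 = (0.000000, 0.040246), k3 = (0.000000, 0.040083), k4 = (0.000000, 0.000000); V <- V + (h/6)(k1 + 2k2 + 2k3 + k4): V^s = 0.1250, V^t = 1.6129

Answer: V^s = 0.1250, V^t = 1.6129


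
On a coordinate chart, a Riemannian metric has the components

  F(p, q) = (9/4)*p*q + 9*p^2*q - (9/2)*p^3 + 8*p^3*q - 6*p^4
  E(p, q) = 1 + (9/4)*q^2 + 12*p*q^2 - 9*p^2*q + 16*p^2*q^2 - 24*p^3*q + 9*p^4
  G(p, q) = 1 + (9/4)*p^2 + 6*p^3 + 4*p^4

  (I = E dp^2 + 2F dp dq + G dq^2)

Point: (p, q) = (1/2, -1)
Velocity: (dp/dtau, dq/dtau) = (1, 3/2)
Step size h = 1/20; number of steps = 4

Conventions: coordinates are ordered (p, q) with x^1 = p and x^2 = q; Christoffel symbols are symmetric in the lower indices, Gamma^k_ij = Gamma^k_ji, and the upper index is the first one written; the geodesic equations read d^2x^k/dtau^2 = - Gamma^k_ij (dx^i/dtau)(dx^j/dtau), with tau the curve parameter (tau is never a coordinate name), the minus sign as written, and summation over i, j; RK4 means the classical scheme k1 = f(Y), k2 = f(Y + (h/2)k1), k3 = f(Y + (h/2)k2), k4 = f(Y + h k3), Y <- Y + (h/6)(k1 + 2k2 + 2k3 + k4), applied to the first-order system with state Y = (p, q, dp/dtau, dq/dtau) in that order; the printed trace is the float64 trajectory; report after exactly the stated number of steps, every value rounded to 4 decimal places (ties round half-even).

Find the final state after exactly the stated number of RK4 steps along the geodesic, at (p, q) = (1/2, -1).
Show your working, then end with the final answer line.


f(Y) = (dp/dtau, dq/dtau, -Gamma^p_ij Y'^i Y'^j, -Gamma^q_ij Y'^i Y'^j) with the Gammas evaluated at the stage position; h = 0.050000; intermediate values shown to 6 dp
step 0: p = 0.5000, q = -1.0000, dp/dtau = 1.0000, dq/dtau = 1.5000
step 1:
  k1: at (p, q) = (0.500000, -1.000000), (dp/dtau, dq/dtau) = (1.000000, 1.500000); Gamma_ppp = 1.442424, Gamma_ppq = -0.721212, Gamma_pqq = 0.000000, Gamma_qpp = -0.424242, Gamma_qpq = 0.212121, Gamma_qqq = 0.000000; k1 = (1.000000, 1.500000, 0.721212, -0.212121)
  k2: at (p, q) = (0.525000, -0.962500), (dp/dtau, dq/dtau) = (1.018030, 1.494697); Gamma_ppp = 1.416297, Gamma_ppq = -0.728381, Gamma_pqq = 0.000000, Gamma_qpp = -0.441781, Gamma_qpq = 0.227202, Gamma_qqq = 0.000000; k2 = (1.018030, 1.494697, 0.748848, -0.233586)
  k3: at (p, q) = (0.525451, -0.962633), (dp/dtau, dq/dtau) = (1.018721, 1.494160); Gamma_ppp = 1.415779, Gamma_ppq = -0.728143, Gamma_pqq = 0.000000, Gamma_qpp = -0.441780, Gamma_qpq = 0.227210, Gamma_qqq = 0.000000; k3 = (1.018721, 1.494160, 0.747375, -0.233212)
  k4: at (p, q) = (0.550936, -0.925292), (dp/dtau, dq/dtau) = (1.037369, 1.488339); Gamma_ppp = 1.389712, Gamma_ppq = -0.734594, Gamma_pqq = 0.000000, Gamma_qpp = -0.459260, Gamma_qpq = 0.242762, Gamma_qqq = 0.000000; k4 = (1.037369, 1.488339, 0.772845, -0.255403)
  Y <- Y + (h/6)(k1 + 2k2 + 2k3 + k4): p = 0.5509, q = -0.9253, dp/dtau = 1.0374, dq/dtau = 1.4883
step 2:
  k1: at (p, q) = (0.550924, -0.925283), (dp/dtau, dq/dtau) = (1.037388, 1.488324); Gamma_ppp = 1.389726, Gamma_ppq = -0.734603, Gamma_pqq = 0.000000, Gamma_qpp = -0.459263, Gamma_qpq = 0.242764, Gamma_qqq = 0.000000; k1 = (1.037388, 1.488324, 0.772822, -0.255395)
  k2: at (p, q) = (0.576859, -0.888075), (dp/dtau, dq/dtau) = (1.056708, 1.481939); Gamma_ppp = 1.363691, Gamma_ppq = -0.740315, Gamma_pqq = 0.000000, Gamma_qpp = -0.476658, Gamma_qpq = 0.258766, Gamma_qqq = 0.000000; k2 = (1.056708, 1.481939, 0.795892, -0.278192)
  k3: at (p, q) = (0.577342, -0.888234), (dp/dtau, dq/dtau) = (1.057285, 1.481369); Gamma_ppp = 1.363163, Gamma_ppq = -0.740031, Gamma_pqq = 0.000000, Gamma_qpp = -0.476611, Gamma_qpq = 0.258742, Gamma_qqq = 0.000000; k3 = (1.057285, 1.481369, 0.794303, -0.277717)
  k4: at (p, q) = (0.603788, -0.851214), (dp/dtau, dq/dtau) = (1.077103, 1.474438); Gamma_ppp = 1.337052, Gamma_ppq = -0.744888, Gamma_pqq = 0.000000, Gamma_qpp = -0.493823, Gamma_qpq = 0.275115, Gamma_qqq = 0.000000; k4 = (1.077103, 1.474438, 0.814763, -0.300922)
  Y <- Y + (h/6)(k1 + 2k2 + 2k3 + k4): p = 0.6038, q = -0.8512, dp/dtau = 1.0771, dq/dtau = 1.4744
step 3:
  k1: at (p, q) = (0.603778, -0.851205), (dp/dtau, dq/dtau) = (1.077121, 1.474423); Gamma_ppp = 1.337064, Gamma_ppq = -0.744897, Gamma_pqq = 0.000000, Gamma_qpp = -0.493827, Gamma_qpq = 0.275118, Gamma_qqq = 0.000000; k1 = (1.077121, 1.474423, 0.814742, -0.300915)
  k2: at (p, q) = (0.630706, -0.814344), (dp/dtau, dq/dtau) = (1.097489, 1.466900); Gamma_ppp = 1.310854, Gamma_ppq = -0.748882, Gamma_pqq = 0.000000, Gamma_qpp = -0.510822, Gamma_qpq = 0.291829, Gamma_qqq = 0.000000; k2 = (1.097489, 1.466900, 0.832359, -0.324359)
  k3: at (p, q) = (0.631215, -0.814532), (dp/dtau, dq/dtau) = (1.097930, 1.466314); Gamma_ppp = 1.310328, Gamma_ppq = -0.748555, Gamma_pqq = 0.000000, Gamma_qpp = -0.510722, Gamma_qpq = 0.291762, Gamma_qqq = 0.000000; k3 = (1.097930, 1.466314, 0.830679, -0.323771)
  k4: at (p, q) = (0.658674, -0.777889), (dp/dtau, dq/dtau) = (1.118655, 1.458234); Gamma_ppp = 1.283949, Gamma_ppq = -0.751563, Gamma_pqq = 0.000000, Gamma_qpp = -0.527380, Gamma_qpq = 0.308703, Gamma_qqq = 0.000000; k4 = (1.118655, 1.458234, 0.845271, -0.347194)
  Y <- Y + (h/6)(k1 + 2k2 + 2k3 + k4): p = 0.6587, q = -0.7779, dp/dtau = 1.1187, dq/dtau = 1.4582
step 4:
  k1: at (p, q) = (0.658666, -0.777879), (dp/dtau, dq/dtau) = (1.118671, 1.458220); Gamma_ppp = 1.283957, Gamma_ppq = -0.751571, Gamma_pqq = 0.000000, Gamma_qpp = -0.527385, Gamma_qpq = 0.308708, Gamma_qqq = 0.000000; k1 = (1.118671, 1.458220, 0.845252, -0.347187)
  k2: at (p, q) = (0.686633, -0.741424), (dp/dtau, dq/dtau) = (1.139803, 1.449540); Gamma_ppp = 1.257394, Gamma_ppq = -0.753591, Gamma_pqq = 0.000000, Gamma_qpp = -0.543668, Gamma_qpq = 0.325835, Gamma_qqq = 0.000000; k2 = (1.139803, 1.449540, 0.856607, -0.370377)
  k3: at (p, q) = (0.687161, -0.741641), (dp/dtau, dq/dtau) = (1.140087, 1.448960); Gamma_ppp = 1.256882, Gamma_ppq = -0.753230, Gamma_pqq = 0.000000, Gamma_qpp = -0.543508, Gamma_qpq = 0.325716, Gamma_qqq = 0.000000; k3 = (1.140087, 1.448960, 0.854889, -0.369676)
  k4: at (p, q) = (0.715671, -0.705431), (dp/dtau, dq/dtau) = (1.161416, 1.439736); Gamma_ppp = 1.230103, Gamma_ppq = -0.754179, Gamma_pqq = 0.000000, Gamma_qpp = -0.559283, Gamma_qpq = 0.342898, Gamma_qqq = 0.000000; k4 = (1.161416, 1.439736, 0.862905, -0.392331)
  Y <- Y + (h/6)(k1 + 2k2 + 2k3 + k4): p = 0.7157, q = -0.7054, dp/dtau = 1.1614, dq/dtau = 1.4397

Answer: p = 0.7157, q = -0.7054, dp/dtau = 1.1614, dq/dtau = 1.4397


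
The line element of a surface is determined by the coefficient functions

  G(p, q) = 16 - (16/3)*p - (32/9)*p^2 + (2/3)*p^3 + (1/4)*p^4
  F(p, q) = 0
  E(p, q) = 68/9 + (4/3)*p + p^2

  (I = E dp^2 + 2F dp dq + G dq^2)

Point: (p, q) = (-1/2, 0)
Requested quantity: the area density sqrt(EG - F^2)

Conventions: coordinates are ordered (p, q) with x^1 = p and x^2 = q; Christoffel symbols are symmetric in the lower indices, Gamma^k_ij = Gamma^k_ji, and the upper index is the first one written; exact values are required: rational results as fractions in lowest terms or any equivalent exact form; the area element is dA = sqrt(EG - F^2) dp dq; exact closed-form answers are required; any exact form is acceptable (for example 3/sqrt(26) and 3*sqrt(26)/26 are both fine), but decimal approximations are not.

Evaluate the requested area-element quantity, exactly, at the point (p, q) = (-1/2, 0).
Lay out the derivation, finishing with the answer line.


E = 257/36, F = 0, G = 10201/576; EG - F^2 = 2621657/20736

Answer: sqrt(EG - F^2) = 101*sqrt(257)/144


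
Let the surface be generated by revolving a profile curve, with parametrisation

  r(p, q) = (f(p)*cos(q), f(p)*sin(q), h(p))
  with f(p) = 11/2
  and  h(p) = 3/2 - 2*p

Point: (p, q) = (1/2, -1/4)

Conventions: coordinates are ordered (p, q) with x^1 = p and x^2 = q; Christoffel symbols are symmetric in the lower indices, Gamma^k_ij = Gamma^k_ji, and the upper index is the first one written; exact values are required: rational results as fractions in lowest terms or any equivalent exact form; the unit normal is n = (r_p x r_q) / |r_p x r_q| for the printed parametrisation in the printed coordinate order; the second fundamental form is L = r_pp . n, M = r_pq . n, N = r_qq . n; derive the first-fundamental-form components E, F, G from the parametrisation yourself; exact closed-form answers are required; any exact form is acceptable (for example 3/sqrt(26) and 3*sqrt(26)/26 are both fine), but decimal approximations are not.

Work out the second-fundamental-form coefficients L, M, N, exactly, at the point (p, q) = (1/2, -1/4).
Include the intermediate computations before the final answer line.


f = 11/2, f' = 0, f'' = 0, h' = -2, h'' = 0
E = 4, F = 0, G = 121/4; answer radicand W^2 = 4
unnormalised second-form numerators: l = 0, m = 0, n = -11; L = l/sqrt(4), and similarly M = m/sqrt(W^2), N = n/sqrt(W^2)

Answer: L = 0, M = 0, N = -11/2


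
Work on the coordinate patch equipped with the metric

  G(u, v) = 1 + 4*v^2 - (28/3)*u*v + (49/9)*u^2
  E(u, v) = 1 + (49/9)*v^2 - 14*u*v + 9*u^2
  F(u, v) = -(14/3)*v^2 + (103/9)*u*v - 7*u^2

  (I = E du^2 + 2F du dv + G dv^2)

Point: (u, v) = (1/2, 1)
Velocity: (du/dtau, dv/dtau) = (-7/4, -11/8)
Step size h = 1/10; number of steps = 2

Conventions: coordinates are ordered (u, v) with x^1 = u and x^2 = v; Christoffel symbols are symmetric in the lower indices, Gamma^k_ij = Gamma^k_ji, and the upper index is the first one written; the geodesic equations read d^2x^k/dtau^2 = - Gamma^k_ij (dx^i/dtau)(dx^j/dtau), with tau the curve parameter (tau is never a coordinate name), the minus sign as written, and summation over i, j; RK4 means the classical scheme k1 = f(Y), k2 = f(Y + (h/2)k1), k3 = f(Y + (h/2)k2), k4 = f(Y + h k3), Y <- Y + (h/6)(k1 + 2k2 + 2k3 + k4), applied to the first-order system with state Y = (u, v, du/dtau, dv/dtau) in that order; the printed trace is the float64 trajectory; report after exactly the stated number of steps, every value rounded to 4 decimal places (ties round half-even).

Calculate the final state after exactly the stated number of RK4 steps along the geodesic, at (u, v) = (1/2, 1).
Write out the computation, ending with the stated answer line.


f(Y) = (du/dtau, dv/dtau, -Gamma^u_ij Y'^i Y'^j, -Gamma^v_ij Y'^i Y'^j) with the Gammas evaluated at the stage position; h = 0.100000; intermediate values shown to 6 dp
step 0: u = 0.5000, v = 1.0000, du/dtau = -1.7500, dv/dtau = -1.3750
step 1:
  k1: at (u, v) = (0.500000, 1.000000), (du/dtau, dv/dtau) = (-1.750000, -1.375000); Gamma_uuu = -1.046512, Gamma_uuv = 0.813953, Gamma_uvv = -0.697674, Gamma_vuu = 1.046512, Gamma_vuv = -0.813953, Gamma_vvv = 0.697674; k1 = (-1.750000, -1.375000, 0.606831, -0.606831)
  k2: at (u, v) = (0.412500, 0.931250), (du/dtau, dv/dtau) = (-1.719658, -1.405342); Gamma_uuu = -1.045157, Gamma_uuv = 0.812900, Gamma_uvv = -0.696771, Gamma_vuu = 1.005585, Gamma_vuv = -0.782122, Gamma_vvv = 0.670390; k2 = (-1.719658, -1.405342, 0.537795, -0.517433)
  k3: at (u, v) = (0.414017, 0.929733), (du/dtau, dv/dtau) = (-1.723110, -1.400872); Gamma_uuu = -1.046587, Gamma_uuv = 0.814012, Gamma_uvv = -0.697724, Gamma_vuu = 1.008327, Gamma_vuv = -0.784255, Gamma_vvv = 0.672218; k3 = (-1.723110, -1.400872, 0.546858, -0.526867)
  k4: at (u, v) = (0.327689, 0.859913), (du/dtau, dv/dtau) = (-1.695314, -1.427687); Gamma_uuu = -1.037303, Gamma_uuv = 0.806791, Gamma_uvv = -0.691535, Gamma_vuu = 0.968198, Gamma_vuv = -0.753043, Gamma_vvv = 0.645465; k4 = (-1.695314, -1.427687, 0.485373, -0.453037)
  Y <- Y + (h/6)(k1 + 2k2 + 2k3 + k4): u = 0.3278, v = 0.8597, du/dtau = -1.6956, dv/dtau = -1.4275
step 2:
  k1: at (u, v) = (0.327819, 0.859748), (du/dtau, dv/dtau) = (-1.695642, -1.427474); Gamma_uuu = -1.037497, Gamma_uuv = 0.806942, Gamma_uvv = -0.691665, Gamma_vuu = 0.968470, Gamma_vuv = -0.753255, Gamma_vvv = 0.645647; k1 = (-1.695642, -1.427474, 0.486022, -0.453687)
  k2: at (u, v) = (0.243037, 0.788374), (du/dtau, dv/dtau) = (-1.671340, -1.450159); Gamma_uuu = -1.024233, Gamma_uuv = 0.796626, Gamma_uvv = -0.682822, Gamma_vuu = 0.931288, Gamma_vuv = -0.724335, Gamma_vvv = 0.620859; k2 = (-1.671340, -1.450159, 0.435441, -0.395926)
  k3: at (u, v) = (0.244252, 0.787240), (du/dtau, dv/dtau) = (-1.673869, -1.447271); Gamma_uuu = -1.026068, Gamma_uuv = 0.798053, Gamma_uvv = -0.684045, Gamma_vuu = 0.933530, Gamma_vuv = -0.726079, Gamma_vvv = 0.622354; k3 = (-1.673869, -1.447271, 0.441040, -0.401264)
  k4: at (u, v) = (0.160432, 0.715021), (du/dtau, dv/dtau) = (-1.651538, -1.467601); Gamma_uuu = -1.010665, Gamma_uuv = 0.786073, Gamma_uvv = -0.673777, Gamma_vuu = 0.898806, Gamma_vuv = -0.699071, Gamma_vvv = 0.599204; k4 = (-1.651538, -1.467601, 0.397318, -0.353343)
  Y <- Y + (h/6)(k1 + 2k2 + 2k3 + k4): u = 0.1605, v = 0.7149, du/dtau = -1.6517, dv/dtau = -1.4675

Answer: u = 0.1605, v = 0.7149, du/dtau = -1.6517, dv/dtau = -1.4675


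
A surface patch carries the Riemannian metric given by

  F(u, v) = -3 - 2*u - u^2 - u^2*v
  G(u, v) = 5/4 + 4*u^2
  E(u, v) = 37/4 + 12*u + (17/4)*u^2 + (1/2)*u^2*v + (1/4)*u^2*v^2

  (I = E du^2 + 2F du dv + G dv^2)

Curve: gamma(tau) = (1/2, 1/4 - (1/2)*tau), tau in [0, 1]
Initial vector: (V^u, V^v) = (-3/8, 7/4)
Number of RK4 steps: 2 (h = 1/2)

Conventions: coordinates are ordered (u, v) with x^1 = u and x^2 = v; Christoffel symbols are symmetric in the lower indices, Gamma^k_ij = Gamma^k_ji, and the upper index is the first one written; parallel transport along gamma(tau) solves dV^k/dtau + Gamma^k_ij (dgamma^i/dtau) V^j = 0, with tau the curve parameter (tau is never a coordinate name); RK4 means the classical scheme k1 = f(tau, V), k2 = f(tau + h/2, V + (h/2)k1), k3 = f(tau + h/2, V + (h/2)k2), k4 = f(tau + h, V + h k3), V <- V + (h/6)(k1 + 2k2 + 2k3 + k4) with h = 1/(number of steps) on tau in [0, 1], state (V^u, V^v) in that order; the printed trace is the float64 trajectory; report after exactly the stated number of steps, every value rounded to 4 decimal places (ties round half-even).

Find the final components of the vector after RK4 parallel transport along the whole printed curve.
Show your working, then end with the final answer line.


gamma'(tau) = (0, -1/2); f(tau, V)^k = -Gamma^k_ij(gamma(tau)) gamma'^i(tau) V^j; h = 1/2; intermediate values shown to 6 dp
curve data and Christoffel symbols at the stage parameters:
  tau = 0.000000: gamma = (0.500000, 0.250000), gamma' = (0.000000, -0.500000); Gamma_uuu = 0.224746, Gamma_uuv = 0.483970, Gamma_uvv = -0.278395, Gamma_vuu = -1.048403, Gamma_vuv = 1.816498, Gamma_vvv = -0.533591
  tau = 0.250000: gamma = (0.500000, 0.125000), gamma' = (0.000000, -0.500000); Gamma_uuu = 0.253975, Gamma_uuv = 0.473658, Gamma_uvv = -0.274966, Gamma_vuu = -0.936881, Gamma_vuv = 1.790156, Gamma_vvv = -0.523199
  tau = 0.500000: gamma = (0.500000, 0.000000), gamma' = (0.000000, -0.500000); Gamma_uuu = 0.282481, Gamma_uuv = 0.463537, Gamma_uvv = -0.271584, Gamma_vuu = -0.827536, Gamma_vuv = 1.764459, Gamma_vvv = -0.512992
  tau = 0.750000: gamma = (0.500000, -0.125000), gamma' = (0.000000, -0.500000); Gamma_uuu = 0.310281, Gamma_uuv = 0.453603, Gamma_uvv = -0.268250, Gamma_vuu = -0.720307, Gamma_vuv = 1.739395, Gamma_vvv = -0.502969
  tau = 1.000000: gamma = (0.500000, -0.250000), gamma' = (0.000000, -0.500000); Gamma_uuu = 0.337388, Gamma_uuv = 0.443854, Gamma_uvv = -0.264963, Gamma_vuu = -0.615139, Gamma_vuv = 1.714950, Gamma_vvv = -0.493125
step 0: V^u = -0.3750, V^v = 1.7500
step 1: k1 = (-0.334340, -0.807486), k2 = (-0.321448, -0.815459), k3 = (-0.320410, -0.812052), k4 = (-0.306545, -0.816898); V <- V + (h/6)(k1 + 2k2 + 2k3 + k4): V^u = -0.5354, V^v = 1.3434
step 2: k1 = (-0.306506, -0.816904), k2 = (-0.291594, -0.818744), k3 = (-0.290687, -0.815386), k4 = (-0.275033, -0.814413); V <- V + (h/6)(k1 + 2k2 + 2k3 + k4): V^u = -0.6809, V^v = 0.9351

Answer: V^u = -0.6809, V^v = 0.9351


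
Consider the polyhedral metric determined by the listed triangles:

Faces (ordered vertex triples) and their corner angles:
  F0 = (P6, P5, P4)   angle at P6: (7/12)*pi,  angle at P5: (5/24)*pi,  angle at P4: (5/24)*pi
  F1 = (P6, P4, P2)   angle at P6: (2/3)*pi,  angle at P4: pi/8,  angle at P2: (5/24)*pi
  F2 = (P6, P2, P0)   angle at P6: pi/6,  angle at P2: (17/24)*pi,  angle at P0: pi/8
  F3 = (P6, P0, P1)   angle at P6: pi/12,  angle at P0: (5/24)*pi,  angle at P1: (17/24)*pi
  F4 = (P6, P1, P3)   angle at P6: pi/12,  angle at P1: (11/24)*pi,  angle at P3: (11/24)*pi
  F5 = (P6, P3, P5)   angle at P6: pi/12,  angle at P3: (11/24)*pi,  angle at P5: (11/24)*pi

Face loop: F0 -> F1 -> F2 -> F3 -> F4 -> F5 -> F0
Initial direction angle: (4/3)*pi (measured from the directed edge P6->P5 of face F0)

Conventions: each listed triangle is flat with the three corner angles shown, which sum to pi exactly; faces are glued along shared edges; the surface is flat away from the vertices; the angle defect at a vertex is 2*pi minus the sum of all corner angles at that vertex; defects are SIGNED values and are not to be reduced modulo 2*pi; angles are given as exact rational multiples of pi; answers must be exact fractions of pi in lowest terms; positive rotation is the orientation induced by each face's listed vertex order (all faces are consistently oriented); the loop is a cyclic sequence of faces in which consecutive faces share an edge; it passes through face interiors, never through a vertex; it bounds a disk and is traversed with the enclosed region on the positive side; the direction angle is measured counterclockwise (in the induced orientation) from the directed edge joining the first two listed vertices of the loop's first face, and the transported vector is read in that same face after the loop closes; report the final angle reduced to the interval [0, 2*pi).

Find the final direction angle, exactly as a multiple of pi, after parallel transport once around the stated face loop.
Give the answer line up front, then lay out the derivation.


Answer: final direction angle = (5/3)*pi

enclosed vertex P6: corner angles sum to (5/3)*pi, defect = 2*pi - (5/3)*pi = pi/3
the final direction is the initial angle plus the enclosed defects, taken mod 2*pi in the induced orientation
final angle = (4/3)*pi + pi/3 = (5/3)*pi (mod 2*pi)
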